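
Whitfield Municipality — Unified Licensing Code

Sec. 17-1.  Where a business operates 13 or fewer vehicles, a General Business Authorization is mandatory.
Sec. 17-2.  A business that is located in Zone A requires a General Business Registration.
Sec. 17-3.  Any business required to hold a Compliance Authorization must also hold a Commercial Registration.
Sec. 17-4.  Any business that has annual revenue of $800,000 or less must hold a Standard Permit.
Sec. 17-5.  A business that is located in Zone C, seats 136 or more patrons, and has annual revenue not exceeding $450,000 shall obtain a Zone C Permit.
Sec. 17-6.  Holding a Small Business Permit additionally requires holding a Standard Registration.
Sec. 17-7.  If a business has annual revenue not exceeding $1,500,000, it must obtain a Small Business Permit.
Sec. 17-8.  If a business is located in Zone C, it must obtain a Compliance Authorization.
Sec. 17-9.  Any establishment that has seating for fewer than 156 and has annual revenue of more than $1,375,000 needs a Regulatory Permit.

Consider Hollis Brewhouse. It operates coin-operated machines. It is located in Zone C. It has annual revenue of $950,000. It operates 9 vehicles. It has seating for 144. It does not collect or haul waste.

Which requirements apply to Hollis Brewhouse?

Commercial Registration, Compliance Authorization, General Business Authorization, Small Business Permit, Standard Registration

Sec. 17-1. vehicles 9 ≤ 13 → General Business Authorization required.
Sec. 17-2. is located in Zone C (not: is located in Zone A) → General Business Registration not required.
Sec. 17-3. Compliance Authorization is required → Commercial Registration also required.
Sec. 17-4. revenue $950,000 > $800,000 → Standard Permit not required.
Sec. 17-5. is located in Zone C; seating 144 ≥ 136; revenue $950,000 > $450,000 → Zone C Permit not required.
Sec. 17-6. Small Business Permit is required → Standard Registration also required.
Sec. 17-7. revenue $950,000 ≤ $1,500,000 → Small Business Permit required.
Sec. 17-8. is located in Zone C → Compliance Authorization required.
Sec. 17-9. seating 144 < 156; revenue $950,000 ≤ $1,375,000 → Regulatory Permit not required.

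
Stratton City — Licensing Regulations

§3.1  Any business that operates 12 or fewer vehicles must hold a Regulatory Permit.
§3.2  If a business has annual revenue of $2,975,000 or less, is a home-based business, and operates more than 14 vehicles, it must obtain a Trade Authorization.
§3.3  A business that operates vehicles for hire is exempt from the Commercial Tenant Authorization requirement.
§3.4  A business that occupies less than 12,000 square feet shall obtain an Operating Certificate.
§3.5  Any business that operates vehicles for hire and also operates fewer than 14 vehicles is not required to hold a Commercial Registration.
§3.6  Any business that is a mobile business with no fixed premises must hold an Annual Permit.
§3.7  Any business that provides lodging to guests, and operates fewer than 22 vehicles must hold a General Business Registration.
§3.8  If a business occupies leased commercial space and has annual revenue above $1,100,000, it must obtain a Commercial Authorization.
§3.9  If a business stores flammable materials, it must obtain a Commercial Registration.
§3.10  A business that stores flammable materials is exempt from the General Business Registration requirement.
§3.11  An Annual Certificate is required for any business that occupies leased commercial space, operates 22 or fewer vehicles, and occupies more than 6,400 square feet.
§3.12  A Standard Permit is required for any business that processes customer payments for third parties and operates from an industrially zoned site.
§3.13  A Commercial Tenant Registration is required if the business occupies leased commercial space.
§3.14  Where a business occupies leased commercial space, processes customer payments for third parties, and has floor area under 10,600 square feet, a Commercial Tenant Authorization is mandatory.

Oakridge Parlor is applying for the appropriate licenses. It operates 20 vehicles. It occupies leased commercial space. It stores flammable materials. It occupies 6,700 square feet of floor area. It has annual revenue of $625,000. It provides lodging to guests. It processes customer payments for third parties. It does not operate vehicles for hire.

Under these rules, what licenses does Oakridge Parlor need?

§3.1 vehicles 20 > 12 → Regulatory Permit not required.
§3.2 revenue $625,000 ≤ $2,975,000; occupies leased commercial space (not: is a home-based business); vehicles 20 > 14 → Trade Authorization not required.
§3.3 does not operate vehicles for hire → Commercial Tenant Authorization exemption does not apply.
§3.4 floor area 6,700 square feet < 12,000 square feet → Operating Certificate required.
§3.5 does not operate vehicles for hire; vehicles 20 ≥ 14 → Commercial Registration exemption does not apply.
§3.6 occupies leased commercial space (not: is a mobile business with no fixed premises) → Annual Permit not required.
§3.7 provides lodging to guests; vehicles 20 < 22 → General Business Registration required.
§3.8 occupies leased commercial space; revenue $625,000 ≤ $1,100,000 → Commercial Authorization not required.
§3.9 stores flammable materials → Commercial Registration required.
§3.10 stores flammable materials → exempt from General Business Registration.
§3.11 occupies leased commercial space; vehicles 20 ≤ 22; floor area 6,700 square feet > 6,400 square feet → Annual Certificate required.
§3.12 processes customer payments for third parties; occupies leased commercial space (not: operates from an industrially zoned site) → Standard Permit not required.
§3.13 occupies leased commercial space → Commercial Tenant Registration required.
§3.14 occupies leased commercial space; processes customer payments for third parties; floor area 6,700 square feet < 10,600 square feet → Commercial Tenant Authorization required.

Annual Certificate, Commercial Registration, Commercial Tenant Authorization, Commercial Tenant Registration, Operating Certificate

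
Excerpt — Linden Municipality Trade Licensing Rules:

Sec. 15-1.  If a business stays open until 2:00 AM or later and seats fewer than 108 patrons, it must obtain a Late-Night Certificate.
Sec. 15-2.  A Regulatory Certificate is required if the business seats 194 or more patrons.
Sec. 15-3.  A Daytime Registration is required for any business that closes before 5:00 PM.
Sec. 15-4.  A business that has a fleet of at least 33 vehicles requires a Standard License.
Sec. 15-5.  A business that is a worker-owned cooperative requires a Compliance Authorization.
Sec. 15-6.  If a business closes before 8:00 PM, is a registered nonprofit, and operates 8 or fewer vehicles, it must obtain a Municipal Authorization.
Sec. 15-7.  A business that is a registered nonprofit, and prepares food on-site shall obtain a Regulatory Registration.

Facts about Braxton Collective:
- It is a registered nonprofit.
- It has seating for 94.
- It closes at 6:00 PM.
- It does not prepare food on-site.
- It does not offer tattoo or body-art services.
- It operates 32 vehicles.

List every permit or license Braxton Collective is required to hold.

None

Sec. 15-1. closes 6:00 PM, at/before 2:00 AM; seating 94 < 108 → Late-Night Certificate not required.
Sec. 15-2. seating 94 < 194 → Regulatory Certificate not required.
Sec. 15-3. closes 6:00 PM, after 5:00 PM → Daytime Registration not required.
Sec. 15-4. vehicles 32 < 33 → Standard License not required.
Sec. 15-5. is a registered nonprofit (not: is a worker-owned cooperative) → Compliance Authorization not required.
Sec. 15-6. closes 6:00 PM, at/before 8:00 PM; is a registered nonprofit; vehicles 32 > 8 → Municipal Authorization not required.
Sec. 15-7. is a registered nonprofit; does not prepare food on-site → Regulatory Registration not required.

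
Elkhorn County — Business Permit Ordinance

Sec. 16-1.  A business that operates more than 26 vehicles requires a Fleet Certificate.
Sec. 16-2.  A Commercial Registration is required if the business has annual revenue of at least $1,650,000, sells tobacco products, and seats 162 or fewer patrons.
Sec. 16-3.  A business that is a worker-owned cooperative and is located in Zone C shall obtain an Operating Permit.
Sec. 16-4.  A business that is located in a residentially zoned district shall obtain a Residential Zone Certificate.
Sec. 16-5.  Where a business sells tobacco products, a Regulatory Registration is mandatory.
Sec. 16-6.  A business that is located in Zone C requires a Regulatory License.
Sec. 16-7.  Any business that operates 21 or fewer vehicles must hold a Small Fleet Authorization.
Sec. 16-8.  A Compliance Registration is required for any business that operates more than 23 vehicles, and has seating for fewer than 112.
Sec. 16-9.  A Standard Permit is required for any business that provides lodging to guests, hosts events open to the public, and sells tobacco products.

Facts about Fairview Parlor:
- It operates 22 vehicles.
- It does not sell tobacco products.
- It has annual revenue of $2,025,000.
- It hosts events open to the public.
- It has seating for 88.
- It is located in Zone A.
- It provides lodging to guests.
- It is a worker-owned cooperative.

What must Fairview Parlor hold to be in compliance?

None

Sec. 16-1. vehicles 22 ≤ 26 → Fleet Certificate not required.
Sec. 16-2. revenue $2,025,000 ≥ $1,650,000; does not sell tobacco products; seating 88 ≤ 162 → Commercial Registration not required.
Sec. 16-3. is a worker-owned cooperative; is located in Zone A (not: is located in Zone C) → Operating Permit not required.
Sec. 16-4. is located in Zone A (not: is located in a residentially zoned district) → Residential Zone Certificate not required.
Sec. 16-5. does not sell tobacco products → Regulatory Registration not required.
Sec. 16-6. is located in Zone A (not: is located in Zone C) → Regulatory License not required.
Sec. 16-7. vehicles 22 > 21 → Small Fleet Authorization not required.
Sec. 16-8. vehicles 22 ≤ 23; seating 88 < 112 → Compliance Registration not required.
Sec. 16-9. provides lodging to guests; hosts events open to the public; does not sell tobacco products → Standard Permit not required.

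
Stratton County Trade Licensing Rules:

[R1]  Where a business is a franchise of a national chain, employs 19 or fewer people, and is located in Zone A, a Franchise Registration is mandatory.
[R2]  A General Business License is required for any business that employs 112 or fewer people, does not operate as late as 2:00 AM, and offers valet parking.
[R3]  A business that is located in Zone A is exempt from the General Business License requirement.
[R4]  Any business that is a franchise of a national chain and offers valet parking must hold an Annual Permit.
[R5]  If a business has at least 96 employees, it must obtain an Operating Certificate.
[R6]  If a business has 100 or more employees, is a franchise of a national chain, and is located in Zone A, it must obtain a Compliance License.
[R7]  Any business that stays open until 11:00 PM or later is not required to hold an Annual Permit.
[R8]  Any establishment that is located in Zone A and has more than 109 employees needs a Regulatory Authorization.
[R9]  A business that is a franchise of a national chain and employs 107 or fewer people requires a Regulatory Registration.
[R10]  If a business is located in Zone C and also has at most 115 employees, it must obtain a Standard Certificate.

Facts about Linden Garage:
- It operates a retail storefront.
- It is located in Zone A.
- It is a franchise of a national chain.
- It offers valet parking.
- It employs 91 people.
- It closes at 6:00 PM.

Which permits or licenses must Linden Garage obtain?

Annual Permit, Regulatory Registration

[R1] is a franchise of a national chain; employees 91 > 19; is located in Zone A → Franchise Registration not required.
[R2] employees 91 ≤ 112; closes 6:00 PM, at/before 2:00 AM; offers valet parking → General Business License required.
[R3] is located in Zone A → exempt from General Business License.
[R4] is a franchise of a national chain; offers valet parking → Annual Permit required.
[R5] employees 91 < 96 → Operating Certificate not required.
[R6] employees 91 < 100; is a franchise of a national chain; is located in Zone A → Compliance License not required.
[R7] closes 6:00 PM, at/before 11:00 PM → Annual Permit exemption does not apply.
[R8] is located in Zone A; employees 91 ≤ 109 → Regulatory Authorization not required.
[R9] is a franchise of a national chain; employees 91 ≤ 107 → Regulatory Registration required.
[R10] is located in Zone A (not: is located in Zone C); employees 91 ≤ 115 → Standard Certificate not required.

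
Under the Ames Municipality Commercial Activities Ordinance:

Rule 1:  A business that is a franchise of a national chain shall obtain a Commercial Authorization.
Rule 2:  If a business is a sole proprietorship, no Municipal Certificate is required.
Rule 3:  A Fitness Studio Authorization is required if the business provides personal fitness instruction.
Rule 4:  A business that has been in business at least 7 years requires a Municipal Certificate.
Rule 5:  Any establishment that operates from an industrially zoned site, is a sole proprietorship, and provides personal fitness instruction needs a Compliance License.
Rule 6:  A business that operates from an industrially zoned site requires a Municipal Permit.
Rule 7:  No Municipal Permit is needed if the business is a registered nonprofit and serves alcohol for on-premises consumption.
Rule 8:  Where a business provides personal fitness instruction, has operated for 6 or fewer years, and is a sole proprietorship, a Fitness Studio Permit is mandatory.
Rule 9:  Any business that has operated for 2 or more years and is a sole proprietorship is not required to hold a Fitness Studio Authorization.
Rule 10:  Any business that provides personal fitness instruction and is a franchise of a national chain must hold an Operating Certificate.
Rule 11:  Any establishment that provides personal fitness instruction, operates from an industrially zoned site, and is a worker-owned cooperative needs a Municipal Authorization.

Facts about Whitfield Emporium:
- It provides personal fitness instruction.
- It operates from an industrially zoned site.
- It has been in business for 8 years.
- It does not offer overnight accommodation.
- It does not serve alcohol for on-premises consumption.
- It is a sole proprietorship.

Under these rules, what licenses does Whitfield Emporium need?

Compliance License, Municipal Permit

Rule 1: is a sole proprietorship (not: is a franchise of a national chain) → Commercial Authorization not required.
Rule 2: is a sole proprietorship → exempt from Municipal Certificate.
Rule 3: provides personal fitness instruction → Fitness Studio Authorization required.
Rule 4: years in business 8 ≥ 7 → Municipal Certificate required.
Rule 5: operates from an industrially zoned site; is a sole proprietorship; provides personal fitness instruction → Compliance License required.
Rule 6: operates from an industrially zoned site → Municipal Permit required.
Rule 7: is a sole proprietorship (not: is a registered nonprofit); does not serve alcohol for on-premises consumption → Municipal Permit exemption does not apply.
Rule 8: provides personal fitness instruction; years in business 8 > 6; is a sole proprietorship → Fitness Studio Permit not required.
Rule 9: years in business 8 ≥ 2; is a sole proprietorship → exempt from Fitness Studio Authorization.
Rule 10: provides personal fitness instruction; is a sole proprietorship (not: is a franchise of a national chain) → Operating Certificate not required.
Rule 11: provides personal fitness instruction; operates from an industrially zoned site; is a sole proprietorship (not: is a worker-owned cooperative) → Municipal Authorization not required.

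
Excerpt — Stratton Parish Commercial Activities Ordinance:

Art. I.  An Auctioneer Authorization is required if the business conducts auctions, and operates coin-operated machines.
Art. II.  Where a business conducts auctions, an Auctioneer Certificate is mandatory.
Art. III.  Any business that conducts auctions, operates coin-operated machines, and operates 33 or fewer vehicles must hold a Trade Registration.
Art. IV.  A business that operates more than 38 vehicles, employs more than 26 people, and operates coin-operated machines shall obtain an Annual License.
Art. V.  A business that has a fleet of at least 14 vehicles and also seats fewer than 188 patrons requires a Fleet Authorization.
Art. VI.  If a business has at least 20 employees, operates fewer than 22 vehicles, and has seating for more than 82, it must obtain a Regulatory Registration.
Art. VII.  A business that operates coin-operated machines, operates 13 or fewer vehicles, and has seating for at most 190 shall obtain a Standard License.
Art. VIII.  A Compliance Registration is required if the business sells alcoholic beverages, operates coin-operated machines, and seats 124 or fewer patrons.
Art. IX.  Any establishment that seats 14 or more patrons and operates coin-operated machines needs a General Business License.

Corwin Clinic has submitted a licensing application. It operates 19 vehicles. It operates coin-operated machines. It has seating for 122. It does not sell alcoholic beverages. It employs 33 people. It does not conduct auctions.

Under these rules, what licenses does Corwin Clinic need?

Fleet Authorization, General Business License, Regulatory Registration

Art. I. does not conduct auctions; operates coin-operated machines → Auctioneer Authorization not required.
Art. II. does not conduct auctions → Auctioneer Certificate not required.
Art. III. does not conduct auctions; operates coin-operated machines; vehicles 19 ≤ 33 → Trade Registration not required.
Art. IV. vehicles 19 ≤ 38; employees 33 > 26; operates coin-operated machines → Annual License not required.
Art. V. vehicles 19 ≥ 14; seating 122 < 188 → Fleet Authorization required.
Art. VI. employees 33 ≥ 20; vehicles 19 < 22; seating 122 > 82 → Regulatory Registration required.
Art. VII. operates coin-operated machines; vehicles 19 > 13; seating 122 ≤ 190 → Standard License not required.
Art. VIII. does not sell alcoholic beverages; operates coin-operated machines; seating 122 ≤ 124 → Compliance Registration not required.
Art. IX. seating 122 ≥ 14; operates coin-operated machines → General Business License required.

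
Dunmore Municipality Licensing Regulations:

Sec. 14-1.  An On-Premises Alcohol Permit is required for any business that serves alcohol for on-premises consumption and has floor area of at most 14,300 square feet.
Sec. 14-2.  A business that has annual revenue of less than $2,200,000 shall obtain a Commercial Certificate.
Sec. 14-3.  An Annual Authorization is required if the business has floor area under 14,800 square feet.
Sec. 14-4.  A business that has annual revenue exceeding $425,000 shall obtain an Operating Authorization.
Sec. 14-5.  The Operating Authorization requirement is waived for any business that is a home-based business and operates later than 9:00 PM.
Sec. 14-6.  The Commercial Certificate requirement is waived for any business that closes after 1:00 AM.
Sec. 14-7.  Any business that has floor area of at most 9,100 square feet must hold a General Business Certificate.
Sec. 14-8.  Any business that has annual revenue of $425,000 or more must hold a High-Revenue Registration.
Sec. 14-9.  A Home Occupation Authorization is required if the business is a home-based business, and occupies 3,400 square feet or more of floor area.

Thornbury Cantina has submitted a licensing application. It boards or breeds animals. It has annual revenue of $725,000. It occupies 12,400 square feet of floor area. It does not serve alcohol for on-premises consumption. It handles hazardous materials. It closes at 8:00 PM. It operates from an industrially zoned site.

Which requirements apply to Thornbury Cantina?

Annual Authorization, Commercial Certificate, High-Revenue Registration, Operating Authorization

Sec. 14-1. does not serve alcohol for on-premises consumption; floor area 12,400 square feet ≤ 14,300 square feet → On-Premises Alcohol Permit not required.
Sec. 14-2. revenue $725,000 < $2,200,000 → Commercial Certificate required.
Sec. 14-3. floor area 12,400 square feet < 14,800 square feet → Annual Authorization required.
Sec. 14-4. revenue $725,000 > $425,000 → Operating Authorization required.
Sec. 14-5. operates from an industrially zoned site (not: is a home-based business); closes 8:00 PM, at/before 9:00 PM → Operating Authorization exemption does not apply.
Sec. 14-6. closes 8:00 PM, at/before 1:00 AM → Commercial Certificate exemption does not apply.
Sec. 14-7. floor area 12,400 square feet > 9,100 square feet → General Business Certificate not required.
Sec. 14-8. revenue $725,000 ≥ $425,000 → High-Revenue Registration required.
Sec. 14-9. operates from an industrially zoned site (not: is a home-based business); floor area 12,400 square feet ≥ 3,400 square feet → Home Occupation Authorization not required.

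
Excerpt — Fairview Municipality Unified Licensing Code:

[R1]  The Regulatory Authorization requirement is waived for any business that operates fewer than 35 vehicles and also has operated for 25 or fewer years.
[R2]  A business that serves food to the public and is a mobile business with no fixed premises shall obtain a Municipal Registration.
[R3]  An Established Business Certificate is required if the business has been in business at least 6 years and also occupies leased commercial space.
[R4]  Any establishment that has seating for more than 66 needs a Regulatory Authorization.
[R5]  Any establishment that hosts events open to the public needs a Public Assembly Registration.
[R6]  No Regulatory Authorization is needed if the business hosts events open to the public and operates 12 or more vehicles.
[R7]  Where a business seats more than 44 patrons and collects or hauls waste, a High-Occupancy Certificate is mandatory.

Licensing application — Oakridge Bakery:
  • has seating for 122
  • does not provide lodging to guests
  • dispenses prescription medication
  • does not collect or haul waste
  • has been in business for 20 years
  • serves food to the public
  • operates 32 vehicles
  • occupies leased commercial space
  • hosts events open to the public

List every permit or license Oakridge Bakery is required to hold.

Established Business Certificate, Public Assembly Registration

[R1] vehicles 32 < 35; years in business 20 ≤ 25 → exempt from Regulatory Authorization.
[R2] serves food to the public; occupies leased commercial space (not: is a mobile business with no fixed premises) → Municipal Registration not required.
[R3] years in business 20 ≥ 6; occupies leased commercial space → Established Business Certificate required.
[R4] seating 122 > 66 → Regulatory Authorization required.
[R5] hosts events open to the public → Public Assembly Registration required.
[R6] hosts events open to the public; vehicles 32 ≥ 12 → exempt from Regulatory Authorization.
[R7] seating 122 > 44; does not collect or haul waste → High-Occupancy Certificate not required.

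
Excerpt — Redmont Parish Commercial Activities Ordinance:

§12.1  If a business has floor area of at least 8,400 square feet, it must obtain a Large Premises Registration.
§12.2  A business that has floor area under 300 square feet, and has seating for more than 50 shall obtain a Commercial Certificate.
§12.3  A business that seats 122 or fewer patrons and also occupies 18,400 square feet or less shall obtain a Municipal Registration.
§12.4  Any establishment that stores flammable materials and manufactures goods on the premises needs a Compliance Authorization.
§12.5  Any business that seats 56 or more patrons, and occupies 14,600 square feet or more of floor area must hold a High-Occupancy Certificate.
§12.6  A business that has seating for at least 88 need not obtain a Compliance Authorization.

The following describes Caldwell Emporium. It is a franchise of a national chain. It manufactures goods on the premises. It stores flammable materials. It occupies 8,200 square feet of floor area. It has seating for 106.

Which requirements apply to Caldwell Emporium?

§12.1 floor area 8,200 square feet < 8,400 square feet → Large Premises Registration not required.
§12.2 floor area 8,200 square feet ≥ 300 square feet; seating 106 > 50 → Commercial Certificate not required.
§12.3 seating 106 ≤ 122; floor area 8,200 square feet ≤ 18,400 square feet → Municipal Registration required.
§12.4 stores flammable materials; manufactures goods on the premises → Compliance Authorization required.
§12.5 seating 106 ≥ 56; floor area 8,200 square feet < 14,600 square feet → High-Occupancy Certificate not required.
§12.6 seating 106 ≥ 88 → exempt from Compliance Authorization.

Municipal Registration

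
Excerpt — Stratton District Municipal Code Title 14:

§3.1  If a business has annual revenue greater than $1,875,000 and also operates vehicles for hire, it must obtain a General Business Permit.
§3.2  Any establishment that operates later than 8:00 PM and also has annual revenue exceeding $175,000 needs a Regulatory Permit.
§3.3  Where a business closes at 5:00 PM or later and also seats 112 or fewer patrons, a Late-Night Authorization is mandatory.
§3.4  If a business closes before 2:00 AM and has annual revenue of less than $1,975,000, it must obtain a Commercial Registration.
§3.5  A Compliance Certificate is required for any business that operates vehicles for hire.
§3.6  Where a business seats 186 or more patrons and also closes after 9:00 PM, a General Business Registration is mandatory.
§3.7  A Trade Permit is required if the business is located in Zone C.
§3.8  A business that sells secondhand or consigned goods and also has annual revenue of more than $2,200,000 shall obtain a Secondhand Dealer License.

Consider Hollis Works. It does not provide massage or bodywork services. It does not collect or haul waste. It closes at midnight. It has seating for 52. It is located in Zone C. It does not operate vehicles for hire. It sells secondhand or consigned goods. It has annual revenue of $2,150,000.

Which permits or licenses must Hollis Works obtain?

§3.1 revenue $2,150,000 > $1,875,000; does not operate vehicles for hire → General Business Permit not required.
§3.2 closes midnight, after 8:00 PM; revenue $2,150,000 > $175,000 → Regulatory Permit required.
§3.3 closes midnight, after 5:00 PM; seating 52 ≤ 112 → Late-Night Authorization required.
§3.4 closes midnight, at/before 2:00 AM; revenue $2,150,000 ≥ $1,975,000 → Commercial Registration not required.
§3.5 does not operate vehicles for hire → Compliance Certificate not required.
§3.6 seating 52 < 186; closes midnight, after 9:00 PM → General Business Registration not required.
§3.7 is located in Zone C → Trade Permit required.
§3.8 sells secondhand or consigned goods; revenue $2,150,000 ≤ $2,200,000 → Secondhand Dealer License not required.

Late-Night Authorization, Regulatory Permit, Trade Permit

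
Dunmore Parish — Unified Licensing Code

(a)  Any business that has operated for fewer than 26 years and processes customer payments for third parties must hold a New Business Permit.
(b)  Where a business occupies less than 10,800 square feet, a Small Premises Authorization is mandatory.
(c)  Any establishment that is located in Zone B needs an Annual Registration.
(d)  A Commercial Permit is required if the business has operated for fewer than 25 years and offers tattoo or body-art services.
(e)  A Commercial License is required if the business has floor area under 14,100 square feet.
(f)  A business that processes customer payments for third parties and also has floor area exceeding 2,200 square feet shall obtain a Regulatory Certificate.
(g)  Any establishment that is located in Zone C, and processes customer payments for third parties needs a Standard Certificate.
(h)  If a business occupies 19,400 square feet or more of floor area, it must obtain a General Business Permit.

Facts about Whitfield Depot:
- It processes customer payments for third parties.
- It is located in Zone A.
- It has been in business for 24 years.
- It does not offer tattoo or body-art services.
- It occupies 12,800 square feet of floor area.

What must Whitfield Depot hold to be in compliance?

Commercial License, New Business Permit, Regulatory Certificate

(a) years in business 24 < 26; processes customer payments for third parties → New Business Permit required.
(b) floor area 12,800 square feet ≥ 10,800 square feet → Small Premises Authorization not required.
(c) is located in Zone A (not: is located in Zone B) → Annual Registration not required.
(d) years in business 24 < 25; does not offer tattoo or body-art services → Commercial Permit not required.
(e) floor area 12,800 square feet < 14,100 square feet → Commercial License required.
(f) processes customer payments for third parties; floor area 12,800 square feet > 2,200 square feet → Regulatory Certificate required.
(g) is located in Zone A (not: is located in Zone C); processes customer payments for third parties → Standard Certificate not required.
(h) floor area 12,800 square feet < 19,400 square feet → General Business Permit not required.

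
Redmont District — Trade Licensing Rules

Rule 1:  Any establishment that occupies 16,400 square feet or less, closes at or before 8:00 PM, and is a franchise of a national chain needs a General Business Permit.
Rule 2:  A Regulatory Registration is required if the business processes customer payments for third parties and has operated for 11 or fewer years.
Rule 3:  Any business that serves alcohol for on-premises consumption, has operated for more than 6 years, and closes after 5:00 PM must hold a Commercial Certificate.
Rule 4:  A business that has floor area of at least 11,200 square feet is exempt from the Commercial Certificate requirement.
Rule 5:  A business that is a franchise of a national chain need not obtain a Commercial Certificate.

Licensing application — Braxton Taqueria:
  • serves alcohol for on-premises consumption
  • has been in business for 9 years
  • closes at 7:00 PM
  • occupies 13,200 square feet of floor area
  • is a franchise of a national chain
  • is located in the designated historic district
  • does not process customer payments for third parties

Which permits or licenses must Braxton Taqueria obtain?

General Business Permit

Rule 1: floor area 13,200 square feet ≤ 16,400 square feet; closes 7:00 PM, at/before 8:00 PM; is a franchise of a national chain → General Business Permit required.
Rule 2: does not process customer payments for third parties; years in business 9 ≤ 11 → Regulatory Registration not required.
Rule 3: serves alcohol for on-premises consumption; years in business 9 > 6; closes 7:00 PM, after 5:00 PM → Commercial Certificate required.
Rule 4: floor area 13,200 square feet ≥ 11,200 square feet → exempt from Commercial Certificate.
Rule 5: is a franchise of a national chain → exempt from Commercial Certificate.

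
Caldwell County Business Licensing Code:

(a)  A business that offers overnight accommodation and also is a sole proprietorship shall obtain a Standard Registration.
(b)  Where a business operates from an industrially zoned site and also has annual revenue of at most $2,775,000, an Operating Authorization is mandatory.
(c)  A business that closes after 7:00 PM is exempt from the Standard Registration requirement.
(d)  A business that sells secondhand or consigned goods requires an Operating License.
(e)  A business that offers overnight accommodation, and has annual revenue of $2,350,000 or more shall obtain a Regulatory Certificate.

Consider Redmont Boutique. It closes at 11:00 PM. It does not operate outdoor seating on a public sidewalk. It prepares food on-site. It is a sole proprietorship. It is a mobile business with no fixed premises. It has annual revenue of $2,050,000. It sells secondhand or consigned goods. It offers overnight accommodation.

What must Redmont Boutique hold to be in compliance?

Operating License

(a) offers overnight accommodation; is a sole proprietorship → Standard Registration required.
(b) is a mobile business with no fixed premises (not: operates from an industrially zoned site); revenue $2,050,000 ≤ $2,775,000 → Operating Authorization not required.
(c) closes 11:00 PM, after 7:00 PM → exempt from Standard Registration.
(d) sells secondhand or consigned goods → Operating License required.
(e) offers overnight accommodation; revenue $2,050,000 < $2,350,000 → Regulatory Certificate not required.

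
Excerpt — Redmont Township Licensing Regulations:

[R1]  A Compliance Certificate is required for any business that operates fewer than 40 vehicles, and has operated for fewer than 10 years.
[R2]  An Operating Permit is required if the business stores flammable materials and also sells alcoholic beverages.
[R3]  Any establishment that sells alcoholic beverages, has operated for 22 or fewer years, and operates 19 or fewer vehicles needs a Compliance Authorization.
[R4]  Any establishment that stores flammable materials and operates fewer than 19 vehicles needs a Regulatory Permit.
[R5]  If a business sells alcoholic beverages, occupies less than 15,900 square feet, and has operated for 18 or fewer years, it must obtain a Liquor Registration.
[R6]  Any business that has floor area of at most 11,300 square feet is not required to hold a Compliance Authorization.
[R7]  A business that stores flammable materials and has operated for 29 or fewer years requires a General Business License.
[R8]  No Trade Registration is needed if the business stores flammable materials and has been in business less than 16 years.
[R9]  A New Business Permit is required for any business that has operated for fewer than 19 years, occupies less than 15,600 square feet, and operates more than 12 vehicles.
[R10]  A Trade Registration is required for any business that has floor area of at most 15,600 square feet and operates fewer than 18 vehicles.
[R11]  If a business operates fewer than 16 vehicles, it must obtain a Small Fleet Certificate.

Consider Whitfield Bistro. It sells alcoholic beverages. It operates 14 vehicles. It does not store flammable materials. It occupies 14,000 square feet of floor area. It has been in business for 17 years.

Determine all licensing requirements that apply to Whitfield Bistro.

[R1] vehicles 14 < 40; years in business 17 ≥ 10 → Compliance Certificate not required.
[R2] does not store flammable materials; sells alcoholic beverages → Operating Permit not required.
[R3] sells alcoholic beverages; years in business 17 ≤ 22; vehicles 14 ≤ 19 → Compliance Authorization required.
[R4] does not store flammable materials; vehicles 14 < 19 → Regulatory Permit not required.
[R5] sells alcoholic beverages; floor area 14,000 square feet < 15,900 square feet; years in business 17 ≤ 18 → Liquor Registration required.
[R6] floor area 14,000 square feet > 11,300 square feet → Compliance Authorization exemption does not apply.
[R7] does not store flammable materials; years in business 17 ≤ 29 → General Business License not required.
[R8] does not store flammable materials; years in business 17 ≥ 16 → Trade Registration exemption does not apply.
[R9] years in business 17 < 19; floor area 14,000 square feet < 15,600 square feet; vehicles 14 > 12 → New Business Permit required.
[R10] floor area 14,000 square feet ≤ 15,600 square feet; vehicles 14 < 18 → Trade Registration required.
[R11] vehicles 14 < 16 → Small Fleet Certificate required.

Compliance Authorization, Liquor Registration, New Business Permit, Small Fleet Certificate, Trade Registration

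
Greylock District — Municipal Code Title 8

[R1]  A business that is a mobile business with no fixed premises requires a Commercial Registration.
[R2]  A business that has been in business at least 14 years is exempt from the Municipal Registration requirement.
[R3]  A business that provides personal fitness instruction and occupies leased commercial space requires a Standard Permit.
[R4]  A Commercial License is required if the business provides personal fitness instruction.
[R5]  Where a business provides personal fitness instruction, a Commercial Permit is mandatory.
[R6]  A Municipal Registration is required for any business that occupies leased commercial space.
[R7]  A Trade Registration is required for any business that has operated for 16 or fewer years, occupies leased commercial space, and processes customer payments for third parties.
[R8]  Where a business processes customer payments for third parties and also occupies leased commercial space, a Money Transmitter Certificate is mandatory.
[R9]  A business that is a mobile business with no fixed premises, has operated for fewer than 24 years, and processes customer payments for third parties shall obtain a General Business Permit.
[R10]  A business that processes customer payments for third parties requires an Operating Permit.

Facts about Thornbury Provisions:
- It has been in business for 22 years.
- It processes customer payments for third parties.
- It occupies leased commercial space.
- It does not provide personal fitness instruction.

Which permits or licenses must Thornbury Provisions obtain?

Money Transmitter Certificate, Operating Permit

[R1] occupies leased commercial space (not: is a mobile business with no fixed premises) → Commercial Registration not required.
[R2] years in business 22 ≥ 14 → exempt from Municipal Registration.
[R3] does not provide personal fitness instruction; occupies leased commercial space → Standard Permit not required.
[R4] does not provide personal fitness instruction → Commercial License not required.
[R5] does not provide personal fitness instruction → Commercial Permit not required.
[R6] occupies leased commercial space → Municipal Registration required.
[R7] years in business 22 > 16; occupies leased commercial space; processes customer payments for third parties → Trade Registration not required.
[R8] processes customer payments for third parties; occupies leased commercial space → Money Transmitter Certificate required.
[R9] occupies leased commercial space (not: is a mobile business with no fixed premises); years in business 22 < 24; processes customer payments for third parties → General Business Permit not required.
[R10] processes customer payments for third parties → Operating Permit required.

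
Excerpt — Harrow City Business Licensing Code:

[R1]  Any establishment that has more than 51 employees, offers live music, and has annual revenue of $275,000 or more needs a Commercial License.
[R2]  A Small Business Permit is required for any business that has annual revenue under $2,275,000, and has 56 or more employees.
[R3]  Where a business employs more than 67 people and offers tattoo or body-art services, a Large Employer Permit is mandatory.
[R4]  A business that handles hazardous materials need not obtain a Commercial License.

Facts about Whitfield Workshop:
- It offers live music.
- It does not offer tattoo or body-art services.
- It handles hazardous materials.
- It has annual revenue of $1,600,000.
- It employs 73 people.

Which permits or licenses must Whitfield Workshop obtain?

[R1] employees 73 > 51; offers live music; revenue $1,600,000 ≥ $275,000 → Commercial License required.
[R2] revenue $1,600,000 < $2,275,000; employees 73 ≥ 56 → Small Business Permit required.
[R3] employees 73 > 67; does not offer tattoo or body-art services → Large Employer Permit not required.
[R4] handles hazardous materials → exempt from Commercial License.

Small Business Permit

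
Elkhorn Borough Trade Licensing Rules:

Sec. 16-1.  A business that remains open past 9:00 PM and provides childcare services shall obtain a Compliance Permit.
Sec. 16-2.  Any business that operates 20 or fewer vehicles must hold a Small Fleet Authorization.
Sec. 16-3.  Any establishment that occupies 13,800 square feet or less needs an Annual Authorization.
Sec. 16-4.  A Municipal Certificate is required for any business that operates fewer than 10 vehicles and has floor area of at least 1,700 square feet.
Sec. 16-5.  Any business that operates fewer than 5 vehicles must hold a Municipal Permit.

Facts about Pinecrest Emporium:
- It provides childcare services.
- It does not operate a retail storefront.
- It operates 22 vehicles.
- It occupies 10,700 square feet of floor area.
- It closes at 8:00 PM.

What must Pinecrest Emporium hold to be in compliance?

Sec. 16-1. closes 8:00 PM, at/before 9:00 PM; provides childcare services → Compliance Permit not required.
Sec. 16-2. vehicles 22 > 20 → Small Fleet Authorization not required.
Sec. 16-3. floor area 10,700 square feet ≤ 13,800 square feet → Annual Authorization required.
Sec. 16-4. vehicles 22 ≥ 10; floor area 10,700 square feet ≥ 1,700 square feet → Municipal Certificate not required.
Sec. 16-5. vehicles 22 ≥ 5 → Municipal Permit not required.

Annual Authorization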